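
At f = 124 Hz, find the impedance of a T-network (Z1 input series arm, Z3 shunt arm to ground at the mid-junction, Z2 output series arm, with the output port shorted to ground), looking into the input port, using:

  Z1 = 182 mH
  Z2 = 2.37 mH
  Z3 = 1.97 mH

Step 1 — Angular frequency: ω = 2π·f = 2π·124 = 779.1 rad/s.
Step 2 — Component impedances:
  Z1: Z = jωL = j·779.1·0.182 = 0 + j141.8 Ω
  Z2: Z = jωL = j·779.1·0.00237 = 0 + j1.847 Ω
  Z3: Z = jωL = j·779.1·0.00197 = 0 + j1.535 Ω
Step 3 — With the output port shorted to ground, the output series arm Z2 runs from the junction to ground; the shunt arm Z3 also runs from the junction to ground. They appear in parallel: Z3 || Z2 = 0 + j0.8382 Ω.
Step 4 — Series with input arm Z1: Z_in = Z1 + (Z3 || Z2) = 0 + j142.6 Ω = 142.6∠90.0° Ω.

Z = 0 + j142.6 Ω = 142.6∠90.0° Ω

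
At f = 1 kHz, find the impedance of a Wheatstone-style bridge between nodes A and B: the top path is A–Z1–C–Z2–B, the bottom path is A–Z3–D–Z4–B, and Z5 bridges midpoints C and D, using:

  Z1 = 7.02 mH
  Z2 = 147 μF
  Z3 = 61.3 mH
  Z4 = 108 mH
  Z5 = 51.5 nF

Step 1 — Angular frequency: ω = 2π·f = 2π·1000 = 6283 rad/s.
Step 2 — Component impedances:
  Z1: Z = jωL = j·6283·0.00702 = 0 + j44.11 Ω
  Z2: Z = 1/(jωC) = -j/(ω·C) = 0 - j1.083 Ω
  Z3: Z = jωL = j·6283·0.0613 = 0 + j385.2 Ω
  Z4: Z = jωL = j·6283·0.108 = 0 + j678.6 Ω
  Z5: Z = 1/(jωC) = -j/(ω·C) = 0 - j3090 Ω
Step 3 — Bridge requires nodal analysis (the Z5 bridge couples midpoints C and D, so the two paths cannot be reduced to a simple series/parallel combination). Setting node B to ground and injecting 1 A at node A, the 3-node admittance system at A, C, D solves to V_A = Z_AB = 0 + j41.62 Ω = 41.62∠90.0° Ω.

Z = 0 + j41.62 Ω = 41.62∠90.0° Ω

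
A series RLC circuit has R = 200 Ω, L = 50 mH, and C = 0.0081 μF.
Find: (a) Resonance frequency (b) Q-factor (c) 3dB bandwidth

Step 1 — Resonance: ω₀ = 1/√(LC) = 1/√(0.05·8.1e-09) = 4.969e+04 rad/s.
Step 2 — f₀ = ω₀/(2π) = 7908 Hz.
Step 3 — Series Q: Q = ω₀L/R = 4.969e+04·0.05/200 = 12.42.
Step 4 — Bandwidth: Δω = ω₀/Q = 4000 rad/s; BW = Δω/(2π) = 636.6 Hz.

(a) f₀ = 7908 Hz  (b) Q = 12.42  (c) BW = 636.6 Hz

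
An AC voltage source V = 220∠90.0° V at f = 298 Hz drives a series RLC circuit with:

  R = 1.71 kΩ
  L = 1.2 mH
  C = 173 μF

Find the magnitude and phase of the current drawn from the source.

Step 1 — Angular frequency: ω = 2π·f = 2π·298 = 1872 rad/s.
Step 2 — Component impedances:
  R: Z = R = 1710 Ω
  L: Z = jωL = j·1872·0.0012 = 0 + j2.247 Ω
  C: Z = 1/(jωC) = -j/(ω·C) = 0 - j3.087 Ω
Step 3 — Series combination: Z_total = R + L + C = 1710 - j0.8403 Ω = 1710∠-0.0° Ω.
Step 4 — Source phasor: V = 220∠90.0° V = 0 + j220 V.
Step 5 — Ohm's law: I = V / Z_total = (0 + j220) / (1710 - j0.8403) = -6.322e-05 + j0.1287 A.
Step 6 — Convert to polar: |I| = 0.1287 A, ∠I = 90.0°.

I = 0.1287∠90.0° A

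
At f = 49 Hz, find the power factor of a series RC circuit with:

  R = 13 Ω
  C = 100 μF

Step 1 — Angular frequency: ω = 2π·f = 2π·49 = 307.9 rad/s.
Step 2 — Component impedances:
  R: Z = R = 13 Ω
  C: Z = 1/(jωC) = -j/(ω·C) = 0 - j32.48 Ω
Step 3 — Series combination: Z_total = R + C = 13 - j32.48 Ω = 34.99∠-68.2° Ω.
Step 4 — Power factor: PF = cos(φ) = Re(Z)/|Z| = 13/34.986 = 0.3716.
Step 5 — Type: Im(Z) = -32.48 ⇒ leading (phase φ = -68.2°).

PF = 0.3716 (leading, φ = -68.2°)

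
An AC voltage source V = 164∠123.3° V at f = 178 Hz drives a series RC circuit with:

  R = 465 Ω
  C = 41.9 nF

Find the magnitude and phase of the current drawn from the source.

Step 1 — Angular frequency: ω = 2π·f = 2π·178 = 1118 rad/s.
Step 2 — Component impedances:
  R: Z = R = 465 Ω
  C: Z = 1/(jωC) = -j/(ω·C) = 0 - j2.134e+04 Ω
Step 3 — Series combination: Z_total = R + C = 465 - j2.134e+04 Ω = 2.134e+04∠-88.8° Ω.
Step 4 — Source phasor: V = 164∠123.3° V = -90.04 + j137.1 V.
Step 5 — Ohm's law: I = V / Z_total = (-90.04 + j137.1) / (465 - j2.134e+04) = -0.006512 - j0.004077 A.
Step 6 — Convert to polar: |I| = 0.007683 A, ∠I = -147.9°.

I = 0.007683∠-147.9° A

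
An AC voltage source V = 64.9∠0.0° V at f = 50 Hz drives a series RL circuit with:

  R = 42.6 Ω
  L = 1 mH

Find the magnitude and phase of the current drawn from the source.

Step 1 — Angular frequency: ω = 2π·f = 2π·50 = 314.2 rad/s.
Step 2 — Component impedances:
  R: Z = R = 42.6 Ω
  L: Z = jωL = j·314.2·0.001 = 0 + j0.3142 Ω
Step 3 — Series combination: Z_total = R + L = 42.6 + j0.3142 Ω = 42.6∠0.4° Ω.
Step 4 — Source phasor: V = 64.9∠0.0° V = 64.9 V.
Step 5 — Ohm's law: I = V / Z_total = (64.9) / (42.6 + j0.3142) = 1.523 - j0.01123 A.
Step 6 — Convert to polar: |I| = 1.523 A, ∠I = -0.4°.

I = 1.523∠-0.4° A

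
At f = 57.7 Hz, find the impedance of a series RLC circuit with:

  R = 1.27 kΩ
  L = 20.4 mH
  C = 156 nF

Step 1 — Angular frequency: ω = 2π·f = 2π·57.7 = 362.5 rad/s.
Step 2 — Component impedances:
  R: Z = R = 1270 Ω
  L: Z = jωL = j·362.5·0.0204 = 0 + j7.396 Ω
  C: Z = 1/(jωC) = -j/(ω·C) = 0 - j1.768e+04 Ω
Step 3 — Series combination: Z_total = R + L + C = 1270 - j1.767e+04 Ω = 1.772e+04∠-85.9° Ω.

Z = 1270 - j1.767e+04 Ω = 1.772e+04∠-85.9° Ω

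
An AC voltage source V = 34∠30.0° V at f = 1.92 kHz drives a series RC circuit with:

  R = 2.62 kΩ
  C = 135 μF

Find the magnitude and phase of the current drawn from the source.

Step 1 — Angular frequency: ω = 2π·f = 2π·1920 = 1.206e+04 rad/s.
Step 2 — Component impedances:
  R: Z = R = 2620 Ω
  C: Z = 1/(jωC) = -j/(ω·C) = 0 - j0.614 Ω
Step 3 — Series combination: Z_total = R + C = 2620 - j0.614 Ω = 2620∠-0.0° Ω.
Step 4 — Source phasor: V = 34∠30.0° V = 29.44 + j17 V.
Step 5 — Ohm's law: I = V / Z_total = (29.44 + j17) / (2620 - j0.614) = 0.01124 + j0.006491 A.
Step 6 — Convert to polar: |I| = 0.01298 A, ∠I = 30.0°.

I = 0.01298∠30.0° A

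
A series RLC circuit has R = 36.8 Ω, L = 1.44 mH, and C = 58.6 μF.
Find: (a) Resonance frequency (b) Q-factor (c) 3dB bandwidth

Step 1 — Resonance: ω₀ = 1/√(LC) = 1/√(0.00144·5.86e-05) = 3442 rad/s.
Step 2 — f₀ = ω₀/(2π) = 547.9 Hz.
Step 3 — Series Q: Q = ω₀L/R = 3442·0.00144/36.8 = 0.1347.
Step 4 — Bandwidth: Δω = ω₀/Q = 2.556e+04 rad/s; BW = Δω/(2π) = 4067 Hz.

(a) f₀ = 547.9 Hz  (b) Q = 0.1347  (c) BW = 4067 Hz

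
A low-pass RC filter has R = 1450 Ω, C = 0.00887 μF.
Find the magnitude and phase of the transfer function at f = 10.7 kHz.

Step 1 — Angular frequency: ω = 2π·1.07e+04 = 6.723e+04 rad/s.
Step 2 — Transfer function: H(jω) = 1/(1 + jωRC).
Step 3 — Denominator: 1 + jωRC = 1 + j·6.723e+04·1450·8.87e-09 = 1 + j0.8647.
Step 4 — H = 0.5722 - j0.4948.
Step 5 — Magnitude: |H| = 0.7564 (-2.4 dB); phase: φ = -40.8°.

|H| = 0.7564 (-2.4 dB), φ = -40.8°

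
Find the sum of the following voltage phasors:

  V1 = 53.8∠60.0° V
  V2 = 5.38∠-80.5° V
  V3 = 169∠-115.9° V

Step 1 — Convert each phasor to rectangular form:
  V1 = 53.8·(cos(60.0°) + j·sin(60.0°)) = 26.9 + j46.59 V
  V2 = 5.38·(cos(-80.5°) + j·sin(-80.5°)) = 0.888 - j5.306 V
  V3 = 169·(cos(-115.9°) + j·sin(-115.9°)) = -73.82 - j152 V
Step 2 — Sum components: V_total = -46.03 - j110.7 V.
Step 3 — Convert to polar: |V_total| = 119.9 V, ∠V_total = -112.6°.

V_total = 119.9∠-112.6° V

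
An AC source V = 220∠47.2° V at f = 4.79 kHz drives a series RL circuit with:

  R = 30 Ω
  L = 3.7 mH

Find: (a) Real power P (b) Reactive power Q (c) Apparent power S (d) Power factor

Step 1 — Angular frequency: ω = 2π·f = 2π·4790 = 3.01e+04 rad/s.
Step 2 — Component impedances:
  R: Z = R = 30 Ω
  L: Z = jωL = j·3.01e+04·0.0037 = 0 + j111.4 Ω
Step 3 — Series combination: Z_total = R + L = 30 + j111.4 Ω = 115.3∠74.9° Ω.
Step 4 — Source phasor: V = 220∠47.2° V = 149.5 + j161.4 V.
Step 5 — Current: I = V / Z = 1.689 - j0.8874 A = 1.908∠-27.7° A.
Step 6 — Complex power: S = V·I* = 109.2 + j405.2 VA.
Step 7 — Real power: P = Re(S) = 109.2 W.
Step 8 — Reactive power: Q = Im(S) = 405.2 VAR.
Step 9 — Apparent power: |S| = 419.7 VA.
Step 10 — Power factor: PF = P/|S| = 0.2601 (lagging).

(a) P = 109.2 W  (b) Q = 405.2 VAR  (c) S = 419.7 VA  (d) PF = 0.2601 (lagging)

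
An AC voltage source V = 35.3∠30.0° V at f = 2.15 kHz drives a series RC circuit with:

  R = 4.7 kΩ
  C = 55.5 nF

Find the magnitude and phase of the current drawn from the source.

Step 1 — Angular frequency: ω = 2π·f = 2π·2150 = 1.351e+04 rad/s.
Step 2 — Component impedances:
  R: Z = R = 4700 Ω
  C: Z = 1/(jωC) = -j/(ω·C) = 0 - j1334 Ω
Step 3 — Series combination: Z_total = R + C = 4700 - j1334 Ω = 4886∠-15.8° Ω.
Step 4 — Source phasor: V = 35.3∠30.0° V = 30.57 + j17.65 V.
Step 5 — Ohm's law: I = V / Z_total = (30.57 + j17.65) / (4700 - j1334) = 0.005033 + j0.005184 A.
Step 6 — Convert to polar: |I| = 0.007225 A, ∠I = 45.8°.

I = 0.007225∠45.8° A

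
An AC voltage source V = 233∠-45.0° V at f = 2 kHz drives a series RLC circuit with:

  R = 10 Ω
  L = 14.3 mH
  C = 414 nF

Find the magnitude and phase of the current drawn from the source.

Step 1 — Angular frequency: ω = 2π·f = 2π·2000 = 1.257e+04 rad/s.
Step 2 — Component impedances:
  R: Z = R = 10 Ω
  L: Z = jωL = j·1.257e+04·0.0143 = 0 + j179.7 Ω
  C: Z = 1/(jωC) = -j/(ω·C) = 0 - j192.2 Ω
Step 3 — Series combination: Z_total = R + L + C = 10 - j12.52 Ω = 16.02∠-51.4° Ω.
Step 4 — Source phasor: V = 233∠-45.0° V = 164.8 - j164.8 V.
Step 5 — Ohm's law: I = V / Z_total = (164.8 - j164.8) / (10 - j12.52) = 14.45 + j1.616 A.
Step 6 — Convert to polar: |I| = 14.54 A, ∠I = 6.4°.

I = 14.54∠6.4° A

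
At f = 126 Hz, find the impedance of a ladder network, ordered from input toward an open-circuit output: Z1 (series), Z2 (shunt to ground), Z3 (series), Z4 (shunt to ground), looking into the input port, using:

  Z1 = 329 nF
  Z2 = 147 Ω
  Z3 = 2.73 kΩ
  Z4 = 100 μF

Step 1 — Angular frequency: ω = 2π·f = 2π·126 = 791.7 rad/s.
Step 2 — Component impedances:
  Z1: Z = 1/(jωC) = -j/(ω·C) = 0 - j3839 Ω
  Z2: Z = R = 147 Ω
  Z3: Z = R = 2730 Ω
  Z4: Z = 1/(jωC) = -j/(ω·C) = 0 - j12.63 Ω
Step 3 — Ladder network (open output): work backward from the far end, alternating series and parallel combinations. Z_in = 139.5 - j3839 Ω = 3842∠-87.9° Ω.

Z = 139.5 - j3839 Ω = 3842∠-87.9° Ω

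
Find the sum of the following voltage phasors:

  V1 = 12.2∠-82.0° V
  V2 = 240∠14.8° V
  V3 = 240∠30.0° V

Step 1 — Convert each phasor to rectangular form:
  V1 = 12.2·(cos(-82.0°) + j·sin(-82.0°)) = 1.698 - j12.08 V
  V2 = 240·(cos(14.8°) + j·sin(14.8°)) = 232 + j61.31 V
  V3 = 240·(cos(30.0°) + j·sin(30.0°)) = 207.8 + j120 V
Step 2 — Sum components: V_total = 441.6 + j169.2 V.
Step 3 — Convert to polar: |V_total| = 472.9 V, ∠V_total = 21.0°.

V_total = 472.9∠21.0° V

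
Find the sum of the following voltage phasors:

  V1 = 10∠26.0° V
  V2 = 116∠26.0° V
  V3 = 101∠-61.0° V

Step 1 — Convert each phasor to rectangular form:
  V1 = 10·(cos(26.0°) + j·sin(26.0°)) = 8.988 + j4.384 V
  V2 = 116·(cos(26.0°) + j·sin(26.0°)) = 104.3 + j50.85 V
  V3 = 101·(cos(-61.0°) + j·sin(-61.0°)) = 48.97 - j88.34 V
Step 2 — Sum components: V_total = 162.2 - j33.1 V.
Step 3 — Convert to polar: |V_total| = 165.6 V, ∠V_total = -11.5°.

V_total = 165.6∠-11.5° V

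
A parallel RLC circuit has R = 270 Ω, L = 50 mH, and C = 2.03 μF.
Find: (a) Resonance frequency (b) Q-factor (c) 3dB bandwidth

Step 1 — Resonance: ω₀ = 1/√(LC) = 1/√(0.05·2.03e-06) = 3139 rad/s.
Step 2 — f₀ = ω₀/(2π) = 499.6 Hz.
Step 3 — Parallel Q: Q = R/(ω₀L) = 270/(3139·0.05) = 1.72.
Step 4 — Bandwidth: Δω = ω₀/Q = 1824 rad/s; BW = Δω/(2π) = 290.4 Hz.

(a) f₀ = 499.6 Hz  (b) Q = 1.72  (c) BW = 290.4 Hz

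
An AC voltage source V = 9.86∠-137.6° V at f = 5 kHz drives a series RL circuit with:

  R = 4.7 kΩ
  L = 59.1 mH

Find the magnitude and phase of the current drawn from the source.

Step 1 — Angular frequency: ω = 2π·f = 2π·5000 = 3.142e+04 rad/s.
Step 2 — Component impedances:
  R: Z = R = 4700 Ω
  L: Z = jωL = j·3.142e+04·0.0591 = 0 + j1857 Ω
Step 3 — Series combination: Z_total = R + L = 4700 + j1857 Ω = 5053∠21.6° Ω.
Step 4 — Source phasor: V = 9.86∠-137.6° V = -7.281 - j6.649 V.
Step 5 — Ohm's law: I = V / Z_total = (-7.281 - j6.649) / (4700 + j1857) = -0.001823 - j0.0006943 A.
Step 6 — Convert to polar: |I| = 0.001951 A, ∠I = -159.2°.

I = 0.001951∠-159.2° A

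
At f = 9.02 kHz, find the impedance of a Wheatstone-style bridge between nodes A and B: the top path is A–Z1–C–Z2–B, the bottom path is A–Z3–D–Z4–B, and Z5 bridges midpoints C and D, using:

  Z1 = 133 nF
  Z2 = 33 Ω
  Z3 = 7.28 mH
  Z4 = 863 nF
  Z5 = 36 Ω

Step 1 — Angular frequency: ω = 2π·f = 2π·9020 = 5.667e+04 rad/s.
Step 2 — Component impedances:
  Z1: Z = 1/(jωC) = -j/(ω·C) = 0 - j132.7 Ω
  Z2: Z = R = 33 Ω
  Z3: Z = jωL = j·5.667e+04·0.00728 = 0 + j412.6 Ω
  Z4: Z = 1/(jωC) = -j/(ω·C) = 0 - j20.45 Ω
  Z5: Z = R = 36 Ω
Step 3 — Bridge requires nodal analysis (the Z5 bridge couples midpoints C and D, so the two paths cannot be reduced to a simple series/parallel combination). Setting node B to ground and injecting 1 A at node A, the 3-node admittance system at A, C, D solves to V_A = Z_AB = 37.15 - j194.4 Ω = 197.9∠-79.2° Ω.

Z = 37.15 - j194.4 Ω = 197.9∠-79.2° Ω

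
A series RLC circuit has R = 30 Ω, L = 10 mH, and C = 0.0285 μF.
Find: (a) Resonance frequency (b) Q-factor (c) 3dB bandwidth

Step 1 — Resonance: ω₀ = 1/√(LC) = 1/√(0.01·2.85e-08) = 5.923e+04 rad/s.
Step 2 — f₀ = ω₀/(2π) = 9428 Hz.
Step 3 — Series Q: Q = ω₀L/R = 5.923e+04·0.01/30 = 19.74.
Step 4 — Bandwidth: Δω = ω₀/Q = 3000 rad/s; BW = Δω/(2π) = 477.5 Hz.

(a) f₀ = 9428 Hz  (b) Q = 19.74  (c) BW = 477.5 Hz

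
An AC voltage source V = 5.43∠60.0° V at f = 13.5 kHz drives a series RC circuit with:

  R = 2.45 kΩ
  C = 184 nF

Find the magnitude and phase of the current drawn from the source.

Step 1 — Angular frequency: ω = 2π·f = 2π·1.35e+04 = 8.482e+04 rad/s.
Step 2 — Component impedances:
  R: Z = R = 2450 Ω
  C: Z = 1/(jωC) = -j/(ω·C) = 0 - j64.07 Ω
Step 3 — Series combination: Z_total = R + C = 2450 - j64.07 Ω = 2451∠-1.5° Ω.
Step 4 — Source phasor: V = 5.43∠60.0° V = 2.715 + j4.703 V.
Step 5 — Ohm's law: I = V / Z_total = (2.715 + j4.703) / (2450 - j64.07) = 0.001057 + j0.001947 A.
Step 6 — Convert to polar: |I| = 0.002216 A, ∠I = 61.5°.

I = 0.002216∠61.5° A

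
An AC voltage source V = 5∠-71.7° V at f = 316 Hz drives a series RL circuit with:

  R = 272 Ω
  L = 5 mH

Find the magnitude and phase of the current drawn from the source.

Step 1 — Angular frequency: ω = 2π·f = 2π·316 = 1985 rad/s.
Step 2 — Component impedances:
  R: Z = R = 272 Ω
  L: Z = jωL = j·1985·0.005 = 0 + j9.927 Ω
Step 3 — Series combination: Z_total = R + L = 272 + j9.927 Ω = 272.2∠2.1° Ω.
Step 4 — Source phasor: V = 5∠-71.7° V = 1.57 - j4.747 V.
Step 5 — Ohm's law: I = V / Z_total = (1.57 - j4.747) / (272 + j9.927) = 0.005128 - j0.01764 A.
Step 6 — Convert to polar: |I| = 0.01837 A, ∠I = -73.8°.

I = 0.01837∠-73.8° A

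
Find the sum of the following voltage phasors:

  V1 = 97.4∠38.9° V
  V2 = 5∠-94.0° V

Step 1 — Convert each phasor to rectangular form:
  V1 = 97.4·(cos(38.9°) + j·sin(38.9°)) = 75.8 + j61.16 V
  V2 = 5·(cos(-94.0°) + j·sin(-94.0°)) = -0.3488 - j4.988 V
Step 2 — Sum components: V_total = 75.45 + j56.18 V.
Step 3 — Convert to polar: |V_total| = 94.07 V, ∠V_total = 36.7°.

V_total = 94.07∠36.7° V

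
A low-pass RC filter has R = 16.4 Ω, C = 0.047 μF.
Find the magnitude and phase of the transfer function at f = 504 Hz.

Step 1 — Angular frequency: ω = 2π·504 = 3167 rad/s.
Step 2 — Transfer function: H(jω) = 1/(1 + jωRC).
Step 3 — Denominator: 1 + jωRC = 1 + j·3167·16.4·4.7e-08 = 1 + j0.002441.
Step 4 — H = 1 - j0.002441.
Step 5 — Magnitude: |H| = 1 (-0.0 dB); phase: φ = -0.1°.

|H| = 1 (-0.0 dB), φ = -0.1°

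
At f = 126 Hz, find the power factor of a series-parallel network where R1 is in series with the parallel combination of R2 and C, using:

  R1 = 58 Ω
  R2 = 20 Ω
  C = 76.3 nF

Step 1 — Angular frequency: ω = 2π·f = 2π·126 = 791.7 rad/s.
Step 2 — Component impedances:
  R1: Z = R = 58 Ω
  R2: Z = R = 20 Ω
  C: Z = 1/(jωC) = -j/(ω·C) = 0 - j1.655e+04 Ω
Step 3 — Parallel branch: R2 || C = 1/(1/R2 + 1/C) = 20 - j0.02416 Ω.
Step 4 — Series with R1: Z_total = R1 + (R2 || C) = 78 - j0.02416 Ω = 78∠-0.0° Ω.
Step 5 — Power factor: PF = cos(φ) = Re(Z)/|Z| = 78/78 = 1.
Step 6 — Type: Im(Z) = -0.02416 ⇒ leading (phase φ = -0.0°).

PF = 1 (leading, φ = -0.0°)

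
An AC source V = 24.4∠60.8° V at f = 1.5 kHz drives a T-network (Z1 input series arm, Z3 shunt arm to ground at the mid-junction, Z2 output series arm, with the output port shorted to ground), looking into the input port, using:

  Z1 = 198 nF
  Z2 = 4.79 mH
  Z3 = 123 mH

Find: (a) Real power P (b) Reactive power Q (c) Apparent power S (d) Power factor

Step 1 — Angular frequency: ω = 2π·f = 2π·1500 = 9425 rad/s.
Step 2 — Component impedances:
  Z1: Z = 1/(jωC) = -j/(ω·C) = 0 - j535.9 Ω
  Z2: Z = jωL = j·9425·0.00479 = 0 + j45.14 Ω
  Z3: Z = jωL = j·9425·0.123 = 0 + j1159 Ω
Step 3 — With the output port shorted to ground, the output series arm Z2 runs from the junction to ground; the shunt arm Z3 also runs from the junction to ground. They appear in parallel: Z3 || Z2 = 0 + j43.45 Ω.
Step 4 — Series with input arm Z1: Z_in = Z1 + (Z3 || Z2) = 0 - j492.4 Ω = 492.4∠-90.0° Ω.
Step 5 — Source phasor: V = 24.4∠60.8° V = 11.9 + j21.3 V.
Step 6 — Current: I = V / Z = -0.04325 + j0.02417 A = 0.04955∠150.8° A.
Step 7 — Complex power: S = V·I* = 0 - j1.209 VA.
Step 8 — Real power: P = Re(S) = 0 W.
Step 9 — Reactive power: Q = Im(S) = -1.209 VAR.
Step 10 — Apparent power: |S| = 1.209 VA.
Step 11 — Power factor: PF = P/|S| = 0 (leading).

(a) P = 0 W  (b) Q = -1.209 VAR  (c) S = 1.209 VA  (d) PF = 0 (leading)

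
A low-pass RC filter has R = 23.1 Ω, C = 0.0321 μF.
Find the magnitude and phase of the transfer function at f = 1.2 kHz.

Step 1 — Angular frequency: ω = 2π·1200 = 7540 rad/s.
Step 2 — Transfer function: H(jω) = 1/(1 + jωRC).
Step 3 — Denominator: 1 + jωRC = 1 + j·7540·23.1·3.21e-08 = 1 + j0.005591.
Step 4 — H = 1 - j0.005591.
Step 5 — Magnitude: |H| = 1 (-0.0 dB); phase: φ = -0.3°.

|H| = 1 (-0.0 dB), φ = -0.3°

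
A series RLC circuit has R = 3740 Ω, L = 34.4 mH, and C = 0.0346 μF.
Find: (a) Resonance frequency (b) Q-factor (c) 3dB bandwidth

Step 1 — Resonance: ω₀ = 1/√(LC) = 1/√(0.0344·3.46e-08) = 2.899e+04 rad/s.
Step 2 — f₀ = ω₀/(2π) = 4613 Hz.
Step 3 — Series Q: Q = ω₀L/R = 2.899e+04·0.0344/3740 = 0.2666.
Step 4 — Bandwidth: Δω = ω₀/Q = 1.087e+05 rad/s; BW = Δω/(2π) = 1.73e+04 Hz.

(a) f₀ = 4613 Hz  (b) Q = 0.2666  (c) BW = 1.73e+04 Hz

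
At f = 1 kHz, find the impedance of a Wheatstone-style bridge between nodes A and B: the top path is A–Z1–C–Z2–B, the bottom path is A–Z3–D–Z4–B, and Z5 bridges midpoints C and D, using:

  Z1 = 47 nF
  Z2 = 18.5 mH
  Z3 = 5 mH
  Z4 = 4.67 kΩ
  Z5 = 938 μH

Step 1 — Angular frequency: ω = 2π·f = 2π·1000 = 6283 rad/s.
Step 2 — Component impedances:
  Z1: Z = 1/(jωC) = -j/(ω·C) = 0 - j3386 Ω
  Z2: Z = jωL = j·6283·0.0185 = 0 + j116.2 Ω
  Z3: Z = jωL = j·6283·0.005 = 0 + j31.42 Ω
  Z4: Z = R = 4670 Ω
  Z5: Z = jωL = j·6283·0.000938 = 0 + j5.894 Ω
Step 3 — Bridge requires nodal analysis (the Z5 bridge couples midpoints C and D, so the two paths cannot be reduced to a simple series/parallel combination). Setting node B to ground and injecting 1 A at node A, the 3-node admittance system at A, C, D solves to V_A = Z_AB = 3.195 + j153.9 Ω = 153.9∠88.8° Ω.

Z = 3.195 + j153.9 Ω = 153.9∠88.8° Ω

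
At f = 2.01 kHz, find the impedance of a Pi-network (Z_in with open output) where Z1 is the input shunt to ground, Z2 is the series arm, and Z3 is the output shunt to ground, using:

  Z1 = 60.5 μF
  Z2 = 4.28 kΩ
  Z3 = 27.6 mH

Step 1 — Angular frequency: ω = 2π·f = 2π·2010 = 1.263e+04 rad/s.
Step 2 — Component impedances:
  Z1: Z = 1/(jωC) = -j/(ω·C) = 0 - j1.309 Ω
  Z2: Z = R = 4280 Ω
  Z3: Z = jωL = j·1.263e+04·0.0276 = 0 + j348.6 Ω
Step 3 — With open output, the series arm Z2 and the output shunt Z3 appear in series to ground: Z2 + Z3 = 4280 + j348.6 Ω.
Step 4 — Parallel with input shunt Z1: Z_in = Z1 || (Z2 + Z3) = 0.0003976 - j1.309 Ω = 1.309∠-90.0° Ω.

Z = 0.0003976 - j1.309 Ω = 1.309∠-90.0° Ω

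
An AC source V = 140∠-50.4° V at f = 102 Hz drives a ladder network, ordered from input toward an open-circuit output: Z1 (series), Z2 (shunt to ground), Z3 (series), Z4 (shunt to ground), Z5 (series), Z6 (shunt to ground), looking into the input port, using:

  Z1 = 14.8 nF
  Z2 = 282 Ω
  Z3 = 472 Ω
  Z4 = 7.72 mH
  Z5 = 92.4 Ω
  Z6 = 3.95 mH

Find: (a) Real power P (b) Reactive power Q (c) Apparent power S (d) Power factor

Step 1 — Angular frequency: ω = 2π·f = 2π·102 = 640.9 rad/s.
Step 2 — Component impedances:
  Z1: Z = 1/(jωC) = -j/(ω·C) = 0 - j1.054e+05 Ω
  Z2: Z = R = 282 Ω
  Z3: Z = R = 472 Ω
  Z4: Z = jωL = j·640.9·0.00772 = 0 + j4.948 Ω
  Z5: Z = R = 92.4 Ω
  Z6: Z = jωL = j·640.9·0.00395 = 0 + j2.531 Ω
Step 3 — Ladder network (open output): work backward from the far end, alternating series and parallel combinations. Z_in = 176.6 - j1.054e+05 Ω = 1.054e+05∠-89.9° Ω.
Step 4 — Source phasor: V = 140∠-50.4° V = 89.24 - j107.9 V.
Step 5 — Current: I = V / Z = 0.001025 + j0.0008447 A = 0.001328∠39.5° A.
Step 6 — Complex power: S = V·I* = 0.0003114 - j0.1859 VA.
Step 7 — Real power: P = Re(S) = 0.0003114 W.
Step 8 — Reactive power: Q = Im(S) = -0.1859 VAR.
Step 9 — Apparent power: |S| = 0.1859 VA.
Step 10 — Power factor: PF = P/|S| = 0.001675 (leading).

(a) P = 0.0003114 W  (b) Q = -0.1859 VAR  (c) S = 0.1859 VA  (d) PF = 0.001675 (leading)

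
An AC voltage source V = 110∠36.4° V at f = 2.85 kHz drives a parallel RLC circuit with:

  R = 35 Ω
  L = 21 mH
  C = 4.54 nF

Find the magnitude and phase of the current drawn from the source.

Step 1 — Angular frequency: ω = 2π·f = 2π·2850 = 1.791e+04 rad/s.
Step 2 — Component impedances:
  R: Z = R = 35 Ω
  L: Z = jωL = j·1.791e+04·0.021 = 0 + j376 Ω
  C: Z = 1/(jωC) = -j/(ω·C) = 0 - j1.23e+04 Ω
Step 3 — Parallel combination: 1/Z_total = 1/R + 1/L + 1/C; Z_total = 34.72 + j3.132 Ω = 34.86∠5.2° Ω.
Step 4 — Source phasor: V = 110∠36.4° V = 88.54 + j65.28 V.
Step 5 — Ohm's law: I = V / Z_total = (88.54 + j65.28) / (34.72 + j3.132) = 2.698 + j1.637 A.
Step 6 — Convert to polar: |I| = 3.156 A, ∠I = 31.2°.

I = 3.156∠31.2° A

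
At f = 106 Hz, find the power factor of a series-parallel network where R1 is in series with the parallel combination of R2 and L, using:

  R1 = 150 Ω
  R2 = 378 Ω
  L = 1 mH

Step 1 — Angular frequency: ω = 2π·f = 2π·106 = 666 rad/s.
Step 2 — Component impedances:
  R1: Z = R = 150 Ω
  R2: Z = R = 378 Ω
  L: Z = jωL = j·666·0.001 = 0 + j0.666 Ω
Step 3 — Parallel branch: R2 || L = 1/(1/R2 + 1/L) = 0.001173 + j0.666 Ω.
Step 4 — Series with R1: Z_total = R1 + (R2 || L) = 150 + j0.666 Ω = 150∠0.3° Ω.
Step 5 — Power factor: PF = cos(φ) = Re(Z)/|Z| = 150/150 = 1.
Step 6 — Type: Im(Z) = 0.666 ⇒ lagging (phase φ = 0.3°).

PF = 1 (lagging, φ = 0.3°)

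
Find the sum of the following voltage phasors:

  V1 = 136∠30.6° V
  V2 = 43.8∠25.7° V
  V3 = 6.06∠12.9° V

Step 1 — Convert each phasor to rectangular form:
  V1 = 136·(cos(30.6°) + j·sin(30.6°)) = 117.1 + j69.23 V
  V2 = 43.8·(cos(25.7°) + j·sin(25.7°)) = 39.47 + j18.99 V
  V3 = 6.06·(cos(12.9°) + j·sin(12.9°)) = 5.907 + j1.353 V
Step 2 — Sum components: V_total = 162.4 + j89.58 V.
Step 3 — Convert to polar: |V_total| = 185.5 V, ∠V_total = 28.9°.

V_total = 185.5∠28.9° V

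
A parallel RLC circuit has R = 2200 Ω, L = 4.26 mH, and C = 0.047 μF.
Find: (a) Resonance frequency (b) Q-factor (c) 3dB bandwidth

Step 1 — Resonance: ω₀ = 1/√(LC) = 1/√(0.00426·4.7e-08) = 7.067e+04 rad/s.
Step 2 — f₀ = ω₀/(2π) = 1.125e+04 Hz.
Step 3 — Parallel Q: Q = R/(ω₀L) = 2200/(7.067e+04·0.00426) = 7.307.
Step 4 — Bandwidth: Δω = ω₀/Q = 9671 rad/s; BW = Δω/(2π) = 1539 Hz.

(a) f₀ = 1.125e+04 Hz  (b) Q = 7.307  (c) BW = 1539 Hz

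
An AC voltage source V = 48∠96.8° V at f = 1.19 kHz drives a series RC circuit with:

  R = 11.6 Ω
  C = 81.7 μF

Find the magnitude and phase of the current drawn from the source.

Step 1 — Angular frequency: ω = 2π·f = 2π·1190 = 7477 rad/s.
Step 2 — Component impedances:
  R: Z = R = 11.6 Ω
  C: Z = 1/(jωC) = -j/(ω·C) = 0 - j1.637 Ω
Step 3 — Series combination: Z_total = R + C = 11.6 - j1.637 Ω = 11.71∠-8.0° Ω.
Step 4 — Source phasor: V = 48∠96.8° V = -5.683 + j47.66 V.
Step 5 — Ohm's law: I = V / Z_total = (-5.683 + j47.66) / (11.6 - j1.637) = -1.049 + j3.961 A.
Step 6 — Convert to polar: |I| = 4.097 A, ∠I = 104.8°.

I = 4.097∠104.8° A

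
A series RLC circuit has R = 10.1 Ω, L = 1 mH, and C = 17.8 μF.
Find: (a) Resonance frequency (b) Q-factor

Step 1 — Resonance condition Im(Z)=0 gives ω₀ = 1/√(LC).
Step 2 — ω₀ = 1/√(0.001·1.78e-05) = 7495 rad/s.
Step 3 — f₀ = ω₀/(2π) = 1193 Hz.
Step 4 — Series Q: Q = ω₀L/R = 7495·0.001/10.1 = 0.7421.

(a) f₀ = 1193 Hz  (b) Q = 0.7421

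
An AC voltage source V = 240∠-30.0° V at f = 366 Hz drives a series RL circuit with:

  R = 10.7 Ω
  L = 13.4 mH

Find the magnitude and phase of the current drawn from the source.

Step 1 — Angular frequency: ω = 2π·f = 2π·366 = 2300 rad/s.
Step 2 — Component impedances:
  R: Z = R = 10.7 Ω
  L: Z = jωL = j·2300·0.0134 = 0 + j30.82 Ω
Step 3 — Series combination: Z_total = R + L = 10.7 + j30.82 Ω = 32.62∠70.9° Ω.
Step 4 — Source phasor: V = 240∠-30.0° V = 207.8 - j120 V.
Step 5 — Ohm's law: I = V / Z_total = (207.8 - j120) / (10.7 + j30.82) = -1.385 - j7.226 A.
Step 6 — Convert to polar: |I| = 7.357 A, ∠I = -100.9°.

I = 7.357∠-100.9° A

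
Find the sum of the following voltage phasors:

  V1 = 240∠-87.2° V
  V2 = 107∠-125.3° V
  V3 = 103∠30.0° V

Step 1 — Convert each phasor to rectangular form:
  V1 = 240·(cos(-87.2°) + j·sin(-87.2°)) = 11.72 - j239.7 V
  V2 = 107·(cos(-125.3°) + j·sin(-125.3°)) = -61.83 - j87.33 V
  V3 = 103·(cos(30.0°) + j·sin(30.0°)) = 89.2 + j51.5 V
Step 2 — Sum components: V_total = 39.09 - j275.5 V.
Step 3 — Convert to polar: |V_total| = 278.3 V, ∠V_total = -81.9°.

V_total = 278.3∠-81.9° V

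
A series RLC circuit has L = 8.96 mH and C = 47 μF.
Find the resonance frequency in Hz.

Step 1 — Resonance condition Im(Z)=0 gives ω₀ = 1/√(LC).
Step 2 — ω₀ = 1/√(0.00896·4.7e-05) = 1541 rad/s.
Step 3 — f₀ = ω₀/(2π) = 245.3 Hz.

f₀ = 245.3 Hz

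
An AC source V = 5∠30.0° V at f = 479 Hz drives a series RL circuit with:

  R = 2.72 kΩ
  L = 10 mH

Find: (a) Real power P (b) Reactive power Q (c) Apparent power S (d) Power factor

Step 1 — Angular frequency: ω = 2π·f = 2π·479 = 3010 rad/s.
Step 2 — Component impedances:
  R: Z = R = 2720 Ω
  L: Z = jωL = j·3010·0.01 = 0 + j30.1 Ω
Step 3 — Series combination: Z_total = R + L = 2720 + j30.1 Ω = 2720∠0.6° Ω.
Step 4 — Source phasor: V = 5∠30.0° V = 4.33 + j2.5 V.
Step 5 — Current: I = V / Z = 0.001602 + j0.0009014 A = 0.001838∠29.4° A.
Step 6 — Complex power: S = V·I* = 0.00919 + j0.0001017 VA.
Step 7 — Real power: P = Re(S) = 0.00919 W.
Step 8 — Reactive power: Q = Im(S) = 0.0001017 VAR.
Step 9 — Apparent power: |S| = 0.009191 VA.
Step 10 — Power factor: PF = P/|S| = 0.9999 (lagging).

(a) P = 0.00919 W  (b) Q = 0.0001017 VAR  (c) S = 0.009191 VA  (d) PF = 0.9999 (lagging)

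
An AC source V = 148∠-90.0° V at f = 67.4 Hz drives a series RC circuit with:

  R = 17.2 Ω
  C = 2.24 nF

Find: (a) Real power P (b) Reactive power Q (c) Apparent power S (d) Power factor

Step 1 — Angular frequency: ω = 2π·f = 2π·67.4 = 423.5 rad/s.
Step 2 — Component impedances:
  R: Z = R = 17.2 Ω
  C: Z = 1/(jωC) = -j/(ω·C) = 0 - j1.054e+06 Ω
Step 3 — Series combination: Z_total = R + C = 17.2 - j1.054e+06 Ω = 1.054e+06∠-90.0° Ω.
Step 4 — Source phasor: V = 148∠-90.0° V = 0 - j148 V.
Step 5 — Current: I = V / Z = 0.0001404 - j2.291e-09 A = 0.0001404∠-0.0° A.
Step 6 — Complex power: S = V·I* = 3.39e-07 - j0.02078 VA.
Step 7 — Real power: P = Re(S) = 3.39e-07 W.
Step 8 — Reactive power: Q = Im(S) = -0.02078 VAR.
Step 9 — Apparent power: |S| = 0.02078 VA.
Step 10 — Power factor: PF = P/|S| = 1.632e-05 (leading).

(a) P = 3.39e-07 W  (b) Q = -0.02078 VAR  (c) S = 0.02078 VA  (d) PF = 1.632e-05 (leading)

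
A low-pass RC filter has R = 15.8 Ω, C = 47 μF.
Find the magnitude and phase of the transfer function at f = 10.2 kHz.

Step 1 — Angular frequency: ω = 2π·1.02e+04 = 6.409e+04 rad/s.
Step 2 — Transfer function: H(jω) = 1/(1 + jωRC).
Step 3 — Denominator: 1 + jωRC = 1 + j·6.409e+04·15.8·4.7e-05 = 1 + j47.59.
Step 4 — H = 0.0004413 - j0.021.
Step 5 — Magnitude: |H| = 0.02101 (-33.6 dB); phase: φ = -88.8°.

|H| = 0.02101 (-33.6 dB), φ = -88.8°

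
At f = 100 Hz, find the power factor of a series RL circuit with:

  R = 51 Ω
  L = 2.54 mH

Step 1 — Angular frequency: ω = 2π·f = 2π·100 = 628.3 rad/s.
Step 2 — Component impedances:
  R: Z = R = 51 Ω
  L: Z = jωL = j·628.3·0.00254 = 0 + j1.596 Ω
Step 3 — Series combination: Z_total = R + L = 51 + j1.596 Ω = 51.02∠1.8° Ω.
Step 4 — Power factor: PF = cos(φ) = Re(Z)/|Z| = 51/51.025 = 0.9995.
Step 5 — Type: Im(Z) = 1.596 ⇒ lagging (phase φ = 1.8°).

PF = 0.9995 (lagging, φ = 1.8°)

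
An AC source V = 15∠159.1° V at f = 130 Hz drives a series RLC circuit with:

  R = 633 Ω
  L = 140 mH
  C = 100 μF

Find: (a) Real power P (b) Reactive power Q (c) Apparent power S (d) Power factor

Step 1 — Angular frequency: ω = 2π·f = 2π·130 = 816.8 rad/s.
Step 2 — Component impedances:
  R: Z = R = 633 Ω
  L: Z = jωL = j·816.8·0.14 = 0 + j114.4 Ω
  C: Z = 1/(jωC) = -j/(ω·C) = 0 - j12.24 Ω
Step 3 — Series combination: Z_total = R + L + C = 633 + j102.1 Ω = 641.2∠9.2° Ω.
Step 4 — Source phasor: V = 15∠159.1° V = -14.01 + j5.351 V.
Step 5 — Current: I = V / Z = -0.02025 + j0.01172 A = 0.02339∠149.9° A.
Step 6 — Complex power: S = V·I* = 0.3464 + j0.05588 VA.
Step 7 — Real power: P = Re(S) = 0.3464 W.
Step 8 — Reactive power: Q = Im(S) = 0.05588 VAR.
Step 9 — Apparent power: |S| = 0.3509 VA.
Step 10 — Power factor: PF = P/|S| = 0.9872 (lagging).

(a) P = 0.3464 W  (b) Q = 0.05588 VAR  (c) S = 0.3509 VA  (d) PF = 0.9872 (lagging)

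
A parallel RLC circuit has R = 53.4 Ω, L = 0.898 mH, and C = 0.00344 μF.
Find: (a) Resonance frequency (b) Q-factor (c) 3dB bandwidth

Step 1 — Resonance: ω₀ = 1/√(LC) = 1/√(0.000898·3.44e-09) = 5.69e+05 rad/s.
Step 2 — f₀ = ω₀/(2π) = 9.055e+04 Hz.
Step 3 — Parallel Q: Q = R/(ω₀L) = 53.4/(5.69e+05·0.000898) = 0.1045.
Step 4 — Bandwidth: Δω = ω₀/Q = 5.444e+06 rad/s; BW = Δω/(2π) = 8.664e+05 Hz.

(a) f₀ = 9.055e+04 Hz  (b) Q = 0.1045  (c) BW = 8.664e+05 Hz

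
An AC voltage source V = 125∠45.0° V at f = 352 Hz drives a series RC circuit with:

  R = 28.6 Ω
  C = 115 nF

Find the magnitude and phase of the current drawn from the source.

Step 1 — Angular frequency: ω = 2π·f = 2π·352 = 2212 rad/s.
Step 2 — Component impedances:
  R: Z = R = 28.6 Ω
  C: Z = 1/(jωC) = -j/(ω·C) = 0 - j3932 Ω
Step 3 — Series combination: Z_total = R + C = 28.6 - j3932 Ω = 3932∠-89.6° Ω.
Step 4 — Source phasor: V = 125∠45.0° V = 88.39 + j88.39 V.
Step 5 — Ohm's law: I = V / Z_total = (88.39 + j88.39) / (28.6 - j3932) = -0.02232 + j0.02264 A.
Step 6 — Convert to polar: |I| = 0.03179 A, ∠I = 134.6°.

I = 0.03179∠134.6° A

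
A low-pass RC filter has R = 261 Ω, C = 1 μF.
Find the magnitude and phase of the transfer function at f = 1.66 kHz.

Step 1 — Angular frequency: ω = 2π·1660 = 1.043e+04 rad/s.
Step 2 — Transfer function: H(jω) = 1/(1 + jωRC).
Step 3 — Denominator: 1 + jωRC = 1 + j·1.043e+04·261·1e-06 = 1 + j2.722.
Step 4 — H = 0.1189 - j0.3237.
Step 5 — Magnitude: |H| = 0.3448 (-9.2 dB); phase: φ = -69.8°.

|H| = 0.3448 (-9.2 dB), φ = -69.8°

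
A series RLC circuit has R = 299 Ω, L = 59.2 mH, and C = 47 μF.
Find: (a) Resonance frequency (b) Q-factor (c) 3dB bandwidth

Step 1 — Resonance: ω₀ = 1/√(LC) = 1/√(0.0592·4.7e-05) = 599.5 rad/s.
Step 2 — f₀ = ω₀/(2π) = 95.41 Hz.
Step 3 — Series Q: Q = ω₀L/R = 599.5·0.0592/299 = 0.1187.
Step 4 — Bandwidth: Δω = ω₀/Q = 5051 rad/s; BW = Δω/(2π) = 803.8 Hz.

(a) f₀ = 95.41 Hz  (b) Q = 0.1187  (c) BW = 803.8 Hz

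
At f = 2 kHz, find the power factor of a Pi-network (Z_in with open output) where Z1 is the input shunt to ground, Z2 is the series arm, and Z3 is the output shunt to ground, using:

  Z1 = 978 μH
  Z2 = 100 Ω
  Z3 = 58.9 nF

Step 1 — Angular frequency: ω = 2π·f = 2π·2000 = 1.257e+04 rad/s.
Step 2 — Component impedances:
  Z1: Z = jωL = j·1.257e+04·0.000978 = 0 + j12.29 Ω
  Z2: Z = R = 100 Ω
  Z3: Z = 1/(jωC) = -j/(ω·C) = 0 - j1351 Ω
Step 3 — With open output, the series arm Z2 and the output shunt Z3 appear in series to ground: Z2 + Z3 = 100 - j1351 Ω.
Step 4 — Parallel with input shunt Z1: Z_in = Z1 || (Z2 + Z3) = 0.00838 + j12.4 Ω = 12.4∠90.0° Ω.
Step 5 — Power factor: PF = cos(φ) = Re(Z)/|Z| = 0.0083805/12.402 = 0.0006757.
Step 6 — Type: Im(Z) = 12.4 ⇒ lagging (phase φ = 90.0°).

PF = 0.0006757 (lagging, φ = 90.0°)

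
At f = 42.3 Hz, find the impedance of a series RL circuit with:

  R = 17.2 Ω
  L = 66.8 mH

Step 1 — Angular frequency: ω = 2π·f = 2π·42.3 = 265.8 rad/s.
Step 2 — Component impedances:
  R: Z = R = 17.2 Ω
  L: Z = jωL = j·265.8·0.0668 = 0 + j17.75 Ω
Step 3 — Series combination: Z_total = R + L = 17.2 + j17.75 Ω = 24.72∠45.9° Ω.

Z = 17.2 + j17.75 Ω = 24.72∠45.9° Ω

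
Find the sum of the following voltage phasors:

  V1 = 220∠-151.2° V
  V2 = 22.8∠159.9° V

Step 1 — Convert each phasor to rectangular form:
  V1 = 220·(cos(-151.2°) + j·sin(-151.2°)) = -192.8 - j106 V
  V2 = 22.8·(cos(159.9°) + j·sin(159.9°)) = -21.41 + j7.835 V
Step 2 — Sum components: V_total = -214.2 - j98.15 V.
Step 3 — Convert to polar: |V_total| = 235.6 V, ∠V_total = -155.4°.

V_total = 235.6∠-155.4° V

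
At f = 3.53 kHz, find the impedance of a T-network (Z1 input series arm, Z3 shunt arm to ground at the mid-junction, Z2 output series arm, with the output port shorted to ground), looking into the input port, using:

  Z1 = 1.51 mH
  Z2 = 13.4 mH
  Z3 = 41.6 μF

Step 1 — Angular frequency: ω = 2π·f = 2π·3530 = 2.218e+04 rad/s.
Step 2 — Component impedances:
  Z1: Z = jωL = j·2.218e+04·0.00151 = 0 + j33.49 Ω
  Z2: Z = jωL = j·2.218e+04·0.0134 = 0 + j297.2 Ω
  Z3: Z = 1/(jωC) = -j/(ω·C) = 0 - j1.084 Ω
Step 3 — With the output port shorted to ground, the output series arm Z2 runs from the junction to ground; the shunt arm Z3 also runs from the junction to ground. They appear in parallel: Z3 || Z2 = 0 - j1.088 Ω.
Step 4 — Series with input arm Z1: Z_in = Z1 + (Z3 || Z2) = 0 + j32.4 Ω = 32.4∠90.0° Ω.

Z = 0 + j32.4 Ω = 32.4∠90.0° Ω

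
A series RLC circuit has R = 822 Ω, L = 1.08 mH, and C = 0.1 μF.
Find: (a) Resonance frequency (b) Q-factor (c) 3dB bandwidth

Step 1 — Resonance: ω₀ = 1/√(LC) = 1/√(0.00108·1e-07) = 9.623e+04 rad/s.
Step 2 — f₀ = ω₀/(2π) = 1.531e+04 Hz.
Step 3 — Series Q: Q = ω₀L/R = 9.623e+04·0.00108/822 = 0.1264.
Step 4 — Bandwidth: Δω = ω₀/Q = 7.611e+05 rad/s; BW = Δω/(2π) = 1.211e+05 Hz.

(a) f₀ = 1.531e+04 Hz  (b) Q = 0.1264  (c) BW = 1.211e+05 Hz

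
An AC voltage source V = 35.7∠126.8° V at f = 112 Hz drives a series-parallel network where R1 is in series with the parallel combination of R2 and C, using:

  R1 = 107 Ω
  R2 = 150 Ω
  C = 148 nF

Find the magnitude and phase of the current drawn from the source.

Step 1 — Angular frequency: ω = 2π·f = 2π·112 = 703.7 rad/s.
Step 2 — Component impedances:
  R1: Z = R = 107 Ω
  R2: Z = R = 150 Ω
  C: Z = 1/(jωC) = -j/(ω·C) = 0 - j9602 Ω
Step 3 — Parallel branch: R2 || C = 1/(1/R2 + 1/C) = 150 - j2.343 Ω.
Step 4 — Series with R1: Z_total = R1 + (R2 || C) = 257 - j2.343 Ω = 257∠-0.5° Ω.
Step 5 — Source phasor: V = 35.7∠126.8° V = -21.39 + j28.59 V.
Step 6 — Ohm's law: I = V / Z_total = (-21.39 + j28.59) / (257 - j2.343) = -0.08423 + j0.1105 A.
Step 7 — Convert to polar: |I| = 0.1389 A, ∠I = 127.3°.

I = 0.1389∠127.3° A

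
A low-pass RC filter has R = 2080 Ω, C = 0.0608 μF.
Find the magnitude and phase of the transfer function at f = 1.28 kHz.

Step 1 — Angular frequency: ω = 2π·1280 = 8042 rad/s.
Step 2 — Transfer function: H(jω) = 1/(1 + jωRC).
Step 3 — Denominator: 1 + jωRC = 1 + j·8042·2080·6.08e-08 = 1 + j1.017.
Step 4 — H = 0.4915 - j0.4999.
Step 5 — Magnitude: |H| = 0.7011 (-3.1 dB); phase: φ = -45.5°.

|H| = 0.7011 (-3.1 dB), φ = -45.5°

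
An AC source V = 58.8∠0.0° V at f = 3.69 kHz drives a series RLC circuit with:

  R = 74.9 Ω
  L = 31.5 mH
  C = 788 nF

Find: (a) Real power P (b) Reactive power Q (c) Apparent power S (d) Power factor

Step 1 — Angular frequency: ω = 2π·f = 2π·3690 = 2.318e+04 rad/s.
Step 2 — Component impedances:
  R: Z = R = 74.9 Ω
  L: Z = jωL = j·2.318e+04·0.0315 = 0 + j730.3 Ω
  C: Z = 1/(jωC) = -j/(ω·C) = 0 - j54.74 Ω
Step 3 — Series combination: Z_total = R + L + C = 74.9 + j675.6 Ω = 679.7∠83.7° Ω.
Step 4 — Source phasor: V = 58.8∠0.0° V = 58.8 V.
Step 5 — Current: I = V / Z = 0.009532 - j0.08598 A = 0.0865∠-83.7° A.
Step 6 — Complex power: S = V·I* = 0.5605 + j5.056 VA.
Step 7 — Real power: P = Re(S) = 0.5605 W.
Step 8 — Reactive power: Q = Im(S) = 5.056 VAR.
Step 9 — Apparent power: |S| = 5.086 VA.
Step 10 — Power factor: PF = P/|S| = 0.1102 (lagging).

(a) P = 0.5605 W  (b) Q = 5.056 VAR  (c) S = 5.086 VA  (d) PF = 0.1102 (lagging)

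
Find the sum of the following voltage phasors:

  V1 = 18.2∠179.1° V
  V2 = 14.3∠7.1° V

Step 1 — Convert each phasor to rectangular form:
  V1 = 18.2·(cos(179.1°) + j·sin(179.1°)) = -18.2 + j0.2859 V
  V2 = 14.3·(cos(7.1°) + j·sin(7.1°)) = 14.19 + j1.768 V
Step 2 — Sum components: V_total = -4.007 + j2.053 V.
Step 3 — Convert to polar: |V_total| = 4.503 V, ∠V_total = 152.9°.

V_total = 4.503∠152.9° V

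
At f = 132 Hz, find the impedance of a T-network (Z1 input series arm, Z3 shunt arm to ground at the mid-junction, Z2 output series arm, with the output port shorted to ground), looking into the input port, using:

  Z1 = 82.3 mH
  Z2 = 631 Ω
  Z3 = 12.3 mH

Step 1 — Angular frequency: ω = 2π·f = 2π·132 = 829.4 rad/s.
Step 2 — Component impedances:
  Z1: Z = jωL = j·829.4·0.0823 = 0 + j68.26 Ω
  Z2: Z = R = 631 Ω
  Z3: Z = jωL = j·829.4·0.0123 = 0 + j10.2 Ω
Step 3 — With the output port shorted to ground, the output series arm Z2 runs from the junction to ground; the shunt arm Z3 also runs from the junction to ground. They appear in parallel: Z3 || Z2 = 0.1649 + j10.2 Ω.
Step 4 — Series with input arm Z1: Z_in = Z1 + (Z3 || Z2) = 0.1649 + j78.46 Ω = 78.46∠89.9° Ω.

Z = 0.1649 + j78.46 Ω = 78.46∠89.9° Ω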